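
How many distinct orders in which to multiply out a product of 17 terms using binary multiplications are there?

35357670

Parenthesizations of m factors correspond to full binary trees with m leaves, counted by C_{m−1}; m = 17 gives C_16.
C_16 = 35357670.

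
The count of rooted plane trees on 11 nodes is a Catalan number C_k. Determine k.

10

A rooted plane tree on 11 nodes has 10 edges, and such trees are counted by C_10.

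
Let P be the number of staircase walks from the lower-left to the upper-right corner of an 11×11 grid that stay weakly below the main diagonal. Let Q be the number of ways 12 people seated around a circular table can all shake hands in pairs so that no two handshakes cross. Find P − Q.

Monotone paths in an n×n grid that stay weakly below the diagonal are counted by C_n; here n = 11. So P = C_11 = 58786.
Non-crossing handshake pairings of 2n people are counted by C_n; 12 people gives n = 6. So Q = C_6 = 132.
P − Q = 58786 − 132 = 58654.

58654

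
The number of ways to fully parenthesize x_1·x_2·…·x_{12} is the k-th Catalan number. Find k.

11

Ways to associate a product of 12 factors correspond to binary trees on 12 leaves, so the count is C_11.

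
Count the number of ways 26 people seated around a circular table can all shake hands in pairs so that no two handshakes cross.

742900

Non-crossing handshake pairings of 2n people are counted by C_n; 26 people gives n = 13.
C_13 = C(26,13)/14 = 10400600/14 = 742900.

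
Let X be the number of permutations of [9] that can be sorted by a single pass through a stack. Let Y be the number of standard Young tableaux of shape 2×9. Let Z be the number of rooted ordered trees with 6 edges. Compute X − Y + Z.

132

Stack-sortable permutations are exactly the 231-avoiding ones, counted by C_n; here n = 9. So X = C_9 = 4862.
By the hook-length formula (or a Dyck-path bijection), SYT of shape 2×9 number C_9. So Y = C_9 = 4862.
A rooted plane tree with 6 edges has 7 nodes, and the count is C_6. So Z = C_6 = 132.
X − Y + Z = 4862 − 4862 + 132 = 132.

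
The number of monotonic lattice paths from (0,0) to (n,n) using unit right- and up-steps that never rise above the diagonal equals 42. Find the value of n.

Such diagonal-avoiding paths in an n×n grid are counted by C_n. The Catalan number equal to 42 is C_5.

5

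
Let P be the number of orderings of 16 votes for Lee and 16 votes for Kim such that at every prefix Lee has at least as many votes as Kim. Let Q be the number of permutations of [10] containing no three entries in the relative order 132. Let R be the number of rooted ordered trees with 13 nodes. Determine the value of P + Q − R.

Ballot sequences with n votes each where one side never trails are Dyck words, counted by C_n; here n = 16. So P = C_16 = 35357670.
For any fixed pattern of length 3, the pattern-avoiding permutations of [10] number C_10. So Q = C_10 = 16796.
Rooted ordered (plane) trees on m nodes have m−1 edges and are counted by C_{m−1}; m = 13 gives C_12. So R = C_12 = 208012.
P + Q − R = 35357670 + 16796 − 208012 = 35166454.

35166454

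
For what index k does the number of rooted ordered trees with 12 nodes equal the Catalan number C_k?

11

A rooted plane tree on 12 nodes has 11 edges, and such trees are counted by C_11.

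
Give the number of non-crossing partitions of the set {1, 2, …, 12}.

The non-crossing partitions of [12] form a lattice of size C_12.
C_12 = C(24,12)/13 = 2704156/13 = 208012.

208012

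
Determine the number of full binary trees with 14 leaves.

742900

A full binary tree with L leaves has L−1 internal nodes and is counted by C_{L−1}; L = 14 gives C_13.
C_13 = C_12 · 2(2·12+1)/(12+2) = 208012 · 50/14 = 742900.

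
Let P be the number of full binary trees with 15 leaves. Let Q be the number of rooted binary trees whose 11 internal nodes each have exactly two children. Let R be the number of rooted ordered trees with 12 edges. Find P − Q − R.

A full binary tree with L leaves has L−1 internal nodes and is counted by C_{L−1}; L = 15 gives C_14. So P = C_14 = 2674440.
Full binary trees with n internal nodes are counted by C_n; here n = 11. So Q = C_11 = 58786.
Rooted ordered trees with n edges are counted by C_n; here n = 12. So R = C_12 = 208012.
P − Q − R = 2674440 − 58786 − 208012 = 2407642.

2407642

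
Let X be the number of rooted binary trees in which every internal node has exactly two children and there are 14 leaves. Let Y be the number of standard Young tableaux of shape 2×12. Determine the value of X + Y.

A full binary tree with L leaves has L−1 internal nodes and is counted by C_{L−1}; L = 14 gives C_13. So X = C_13 = 742900.
By the hook-length formula (or a Dyck-path bijection), SYT of shape 2×12 number C_12. So Y = C_12 = 208012.
X + Y = 742900 + 208012 = 950912.

950912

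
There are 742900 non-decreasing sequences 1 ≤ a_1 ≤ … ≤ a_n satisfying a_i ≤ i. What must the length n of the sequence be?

13

Such sub-staircase sequences of length n are counted by C_n; 742900 = C_13.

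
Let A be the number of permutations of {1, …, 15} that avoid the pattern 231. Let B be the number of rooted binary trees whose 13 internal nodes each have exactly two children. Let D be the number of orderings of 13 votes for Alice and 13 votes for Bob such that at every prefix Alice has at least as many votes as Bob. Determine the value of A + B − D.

9694845

For any fixed pattern of length 3, the pattern-avoiding permutations of [15] number C_15. So A = C_15 = 9694845.
Full binary trees with n internal nodes are counted by C_n; here n = 13. So B = C_13 = 742900.
Reading a vote for the leader as '(' and for the other as ')' turns such a sequence into a balanced string of 13 pairs, so the count is C_13. So D = C_13 = 742900.
A + B − D = 9694845 + 742900 − 742900 = 9694845.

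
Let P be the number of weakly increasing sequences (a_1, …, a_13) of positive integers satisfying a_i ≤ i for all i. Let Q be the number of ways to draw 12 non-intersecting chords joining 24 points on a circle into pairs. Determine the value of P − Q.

534888

Weakly increasing sequences with a_i ≤ i biject with Dyck paths of semilength 13, so there are C_13. So P = C_13 = 742900.
Non-crossing perfect matchings of 2n points on a circle are counted by C_n; with 24 points, n = 12. So Q = C_12 = 208012.
P − Q = 742900 − 208012 = 534888.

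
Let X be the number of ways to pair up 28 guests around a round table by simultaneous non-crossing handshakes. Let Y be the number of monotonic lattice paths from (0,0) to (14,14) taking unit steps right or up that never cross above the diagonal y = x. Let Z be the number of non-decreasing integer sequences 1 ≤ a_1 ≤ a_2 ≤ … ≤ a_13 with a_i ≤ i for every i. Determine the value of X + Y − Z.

4605980

With 28 = 2·14 people, non-crossing handshake pairings are non-crossing perfect matchings on a circle, counted by C_14. So X = C_14 = 2674440.
Sub-diagonal monotone paths from (0,0) to (14,14) biject with Dyck paths of semilength 14, giving C_14. So Y = C_14 = 2674440.
Such sub-staircase sequences of length n are counted by C_n; here n = 13. So Z = C_13 = 742900.
X + Y − Z = 2674440 + 2674440 − 742900 = 4605980.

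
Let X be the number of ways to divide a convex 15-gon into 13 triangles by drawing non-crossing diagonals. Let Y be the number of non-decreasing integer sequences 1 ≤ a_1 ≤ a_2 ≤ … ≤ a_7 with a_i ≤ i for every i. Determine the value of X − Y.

The number of triangulations of a 15-gon is the Catalan number C_13 (index = sides − 2). So X = C_13 = 742900.
Weakly increasing sequences with a_i ≤ i biject with Dyck paths of semilength 7, so there are C_7. So Y = C_7 = 429.
X − Y = 742900 − 429 = 742471.

742471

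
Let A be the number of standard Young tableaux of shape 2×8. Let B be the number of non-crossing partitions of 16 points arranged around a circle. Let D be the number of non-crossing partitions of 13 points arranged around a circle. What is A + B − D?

34616200

By the hook-length formula (or a Dyck-path bijection), SYT of shape 2×8 number C_8. So A = C_8 = 1430.
Non-crossing partitions of an n-element set are counted by C_n; here n = 16. So B = C_16 = 35357670.
Non-crossing partitions of an n-element set are counted by C_n; here n = 13. So D = C_13 = 742900.
A + B − D = 1430 + 35357670 − 742900 = 34616200.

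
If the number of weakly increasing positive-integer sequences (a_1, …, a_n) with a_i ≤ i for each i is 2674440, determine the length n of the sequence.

Such sub-staircase sequences of length n are counted by C_n. Since C_14 = 2674440, the index is 14.

14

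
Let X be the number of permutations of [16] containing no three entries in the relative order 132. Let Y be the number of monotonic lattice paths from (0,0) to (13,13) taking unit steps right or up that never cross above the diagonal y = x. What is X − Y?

Permutations of [n] avoiding any single length-3 pattern are counted by C_n; here n = 16. So X = C_16 = 35357670.
Sub-diagonal monotone paths from (0,0) to (13,13) biject with Dyck paths of semilength 13, giving C_13. So Y = C_13 = 742900.
X − Y = 35357670 − 742900 = 34614770.

34614770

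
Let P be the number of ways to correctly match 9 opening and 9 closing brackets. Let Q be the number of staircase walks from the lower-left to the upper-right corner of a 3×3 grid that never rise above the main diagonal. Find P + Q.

4867

Balanced strings of n pairs of brackets are counted by C_n; here n = 9. So P = C_9 = 4862.
Sub-diagonal monotone paths from (0,0) to (3,3) biject with Dyck paths of semilength 3, giving C_3. So Q = C_3 = 5.
P + Q = 4862 + 5 = 4867.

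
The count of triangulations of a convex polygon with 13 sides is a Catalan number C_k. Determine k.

Triangulations of a convex m-gon are counted by C_{m−2}; with m = 13 this is C_11.

11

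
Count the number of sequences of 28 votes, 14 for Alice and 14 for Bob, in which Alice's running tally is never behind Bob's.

Reading a vote for the leader as '(' and for the other as ')' turns such a sequence into a balanced string of 14 pairs, so the count is C_14.
C_14 = C(28,14)/15 = 40116600/15 = 2674440.

2674440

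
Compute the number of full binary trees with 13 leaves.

208012

A full binary tree with L leaves has L−1 internal nodes and is counted by C_{L−1}; L = 13 gives C_12.
C_12 = C(24,12)/13 = 2704156/13 = 208012.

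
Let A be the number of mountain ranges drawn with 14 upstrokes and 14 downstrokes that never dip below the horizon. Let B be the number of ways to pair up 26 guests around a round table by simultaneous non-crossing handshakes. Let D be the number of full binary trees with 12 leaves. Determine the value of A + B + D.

3476126

Paths of 14 up- and 14 down-steps that never dip below the axis are Dyck paths; their count is C_14. So A = C_14 = 2674440.
With 26 = 2·13 people, non-crossing handshake pairings are non-crossing perfect matchings on a circle, counted by C_13. So B = C_13 = 742900.
Full binary trees with 12 leaves have 12−1 = 11 internal nodes, so there are C_11 of them. So D = C_11 = 58786.
A + B + D = 2674440 + 742900 + 58786 = 3476126.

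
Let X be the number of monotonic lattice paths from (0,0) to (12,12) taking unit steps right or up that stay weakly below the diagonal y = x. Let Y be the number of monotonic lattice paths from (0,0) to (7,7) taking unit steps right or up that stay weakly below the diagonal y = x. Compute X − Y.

207583

Sub-diagonal monotone paths from (0,0) to (12,12) biject with Dyck paths of semilength 12, giving C_12. So X = C_12 = 208012.
Monotone paths in an n×n grid that stay weakly below the diagonal are counted by C_n; here n = 7. So Y = C_7 = 429.
X − Y = 208012 − 429 = 207583.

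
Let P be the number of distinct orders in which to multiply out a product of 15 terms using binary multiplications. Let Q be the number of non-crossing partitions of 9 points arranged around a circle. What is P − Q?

2669578

Bracketing 15 factors into binary products is counted by C_{15−1} = C_14. So P = C_14 = 2674440.
The non-crossing partitions of [9] form a lattice of size C_9. So Q = C_9 = 4862.
P − Q = 2674440 − 4862 = 2669578.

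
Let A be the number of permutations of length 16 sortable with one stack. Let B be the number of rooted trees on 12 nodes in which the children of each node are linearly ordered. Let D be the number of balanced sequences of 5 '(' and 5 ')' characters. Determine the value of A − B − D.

Stack-sortable permutations are exactly the 231-avoiding ones, counted by C_n; here n = 16. So A = C_16 = 35357670.
A rooted plane tree on 12 nodes has 11 edges, and such trees are counted by C_11. So B = C_11 = 58786.
Balanced strings of n pairs of brackets are counted by C_n; here n = 5. So D = C_5 = 42.
A − B − D = 35357670 − 58786 − 42 = 35298842.

35298842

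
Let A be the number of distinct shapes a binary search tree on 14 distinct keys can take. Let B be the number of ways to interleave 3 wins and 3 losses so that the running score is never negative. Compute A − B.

2674435

Binary trees (left/right distinguished) on n nodes are counted by C_n; here n = 14. So A = C_14 = 2674440.
Reading a vote for the leader as '(' and for the other as ')' turns such a sequence into a balanced string of 3 pairs, so the count is C_3. So B = C_3 = 5.
A − B = 2674440 − 5 = 2674435.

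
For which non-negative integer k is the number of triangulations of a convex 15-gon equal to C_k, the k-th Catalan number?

13

Triangulations of a convex m-gon are counted by C_{m−2}; with m = 15 this is C_13.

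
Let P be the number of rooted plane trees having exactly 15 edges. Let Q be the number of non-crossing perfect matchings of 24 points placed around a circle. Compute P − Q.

Rooted ordered trees with n edges are counted by C_n; here n = 15. So P = C_15 = 9694845.
Non-crossing perfect matchings of 2n points on a circle are counted by C_n; with 24 points, n = 12. So Q = C_12 = 208012.
P − Q = 9694845 − 208012 = 9486833.

9486833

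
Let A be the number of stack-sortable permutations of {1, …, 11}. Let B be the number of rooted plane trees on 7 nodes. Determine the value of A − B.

58654

Stack-sortable permutations are exactly the 231-avoiding ones, counted by C_n; here n = 11. So A = C_11 = 58786.
Rooted ordered (plane) trees on m nodes have m−1 edges and are counted by C_{m−1}; m = 7 gives C_6. So B = C_6 = 132.
A − B = 58786 − 132 = 58654.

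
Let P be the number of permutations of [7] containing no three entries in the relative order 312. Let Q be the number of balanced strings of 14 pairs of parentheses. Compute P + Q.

2674869

Permutations of [n] avoiding any single length-3 pattern are counted by C_n; here n = 7. So P = C_7 = 429.
Balanced strings of n pairs of brackets are counted by C_n; here n = 14. So Q = C_14 = 2674440.
P + Q = 429 + 2674440 = 2674869.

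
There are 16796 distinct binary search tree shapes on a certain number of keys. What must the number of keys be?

Binary search tree shapes on n keys are counted by C_n. Since C_10 = 16796, the index is 10.

10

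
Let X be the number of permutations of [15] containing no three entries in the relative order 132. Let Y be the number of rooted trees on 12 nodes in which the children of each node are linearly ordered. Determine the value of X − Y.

Permutations of [n] avoiding any single length-3 pattern are counted by C_n; here n = 15. So X = C_15 = 9694845.
Rooted ordered (plane) trees on m nodes have m−1 edges and are counted by C_{m−1}; m = 12 gives C_11. So Y = C_11 = 58786.
X − Y = 9694845 − 58786 = 9636059.

9636059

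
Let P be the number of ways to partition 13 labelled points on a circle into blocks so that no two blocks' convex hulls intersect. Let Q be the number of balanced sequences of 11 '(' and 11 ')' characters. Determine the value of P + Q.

The non-crossing partitions of [13] form a lattice of size C_13. So P = C_13 = 742900.
Balanced strings of n pairs of brackets are counted by C_n; here n = 11. So Q = C_11 = 58786.
P + Q = 742900 + 58786 = 801686.

801686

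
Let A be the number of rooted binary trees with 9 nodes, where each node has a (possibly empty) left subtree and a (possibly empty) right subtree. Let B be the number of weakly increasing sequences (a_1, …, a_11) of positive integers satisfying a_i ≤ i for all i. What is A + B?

63648

Binary trees (left/right distinguished) on n nodes are counted by C_n; here n = 9. So A = C_9 = 4862.
Such sub-staircase sequences of length n are counted by C_n; here n = 11. So B = C_11 = 58786.
A + B = 4862 + 58786 = 63648.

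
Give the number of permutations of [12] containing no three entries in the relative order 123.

Permutations of [n] avoiding any single length-3 pattern are counted by C_n; here n = 12.
C_12 = C(24,12)/13 = 2704156/13 = 208012.

208012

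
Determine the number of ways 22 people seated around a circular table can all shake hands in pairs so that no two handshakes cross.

58786

Non-crossing handshake pairings of 2n people are counted by C_n; 22 people gives n = 11.
C_11 = C(22,11)/12 = 705432/12 = 58786.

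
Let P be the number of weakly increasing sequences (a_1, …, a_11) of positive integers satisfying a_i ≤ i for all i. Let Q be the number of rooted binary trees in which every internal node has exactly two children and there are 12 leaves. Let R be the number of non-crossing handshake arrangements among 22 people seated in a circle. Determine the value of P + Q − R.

58786

Such sub-staircase sequences of length n are counted by C_n; here n = 11. So P = C_11 = 58786.
Full binary trees with 12 leaves have 12−1 = 11 internal nodes, so there are C_11 of them. So Q = C_11 = 58786.
With 22 = 2·11 people, non-crossing handshake pairings are non-crossing perfect matchings on a circle, counted by C_11. So R = C_11 = 58786.
P + Q − R = 58786 + 58786 − 58786 = 58786.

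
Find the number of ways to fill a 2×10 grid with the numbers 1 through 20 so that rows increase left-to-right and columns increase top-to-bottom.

16796

By the hook-length formula (or a Dyck-path bijection), SYT of shape 2×10 number C_10.
C_10 = C_9 · 2(2·9+1)/(9+2) = 4862 · 38/11 = 16796.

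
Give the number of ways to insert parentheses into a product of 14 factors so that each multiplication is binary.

Bracketing 14 factors into binary products is counted by C_{14−1} = C_13.
C_13 = C(26,13)/14 = 10400600/14 = 742900.

742900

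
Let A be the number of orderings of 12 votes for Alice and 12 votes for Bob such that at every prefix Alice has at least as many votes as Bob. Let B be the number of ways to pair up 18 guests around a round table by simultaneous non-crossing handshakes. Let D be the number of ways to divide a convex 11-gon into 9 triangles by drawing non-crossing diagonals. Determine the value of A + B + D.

217736

Ballot sequences with n votes each where one side never trails are Dyck words, counted by C_n; here n = 12. So A = C_12 = 208012.
With 18 = 2·9 people, non-crossing handshake pairings are non-crossing perfect matchings on a circle, counted by C_9. So B = C_9 = 4862.
A convex 11-gon is triangulated into 9 triangles, and the number of such triangulations is the Catalan number C_{11−2} = C_9. So D = C_9 = 4862.
A + B + D = 208012 + 4862 + 4862 = 217736.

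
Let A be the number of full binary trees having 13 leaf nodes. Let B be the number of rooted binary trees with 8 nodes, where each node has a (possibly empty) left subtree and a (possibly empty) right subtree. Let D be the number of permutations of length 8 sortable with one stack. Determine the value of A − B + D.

A full binary tree with L leaves has L−1 internal nodes and is counted by C_{L−1}; L = 13 gives C_12. So A = C_12 = 208012.
There are C_n binary search tree shapes on n keys; with n = 8 that is C_8. So B = C_8 = 1430.
Stack-sortable permutations are exactly the 231-avoiding ones, counted by C_n; here n = 8. So D = C_8 = 1430.
A − B + D = 208012 − 1430 + 1430 = 208012.

208012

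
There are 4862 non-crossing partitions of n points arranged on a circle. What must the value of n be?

Non-crossing partitions of [n] are counted by C_n. The Catalan number equal to 4862 is C_9.

9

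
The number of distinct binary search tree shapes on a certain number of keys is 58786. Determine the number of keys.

Binary search tree shapes on n keys are counted by C_n. Since C_11 = 58786, the index is 11.

11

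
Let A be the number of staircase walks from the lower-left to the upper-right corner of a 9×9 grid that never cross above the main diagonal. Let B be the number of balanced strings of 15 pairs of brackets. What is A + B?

9699707

Sub-diagonal monotone paths from (0,0) to (9,9) biject with Dyck paths of semilength 9, giving C_9. So A = C_9 = 4862.
With 15 pairs the number of balanced bracket strings is the Catalan number C_15. So B = C_15 = 9694845.
A + B = 4862 + 9694845 = 9699707.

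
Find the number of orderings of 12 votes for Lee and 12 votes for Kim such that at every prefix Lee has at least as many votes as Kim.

208012

Reading a vote for the leader as '(' and for the other as ')' turns such a sequence into a balanced string of 12 pairs, so the count is C_12.
C_12 = C(24,12)/13 = 2704156/13 = 208012.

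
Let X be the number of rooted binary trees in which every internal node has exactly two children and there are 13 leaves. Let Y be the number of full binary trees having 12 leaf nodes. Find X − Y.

149226

Full binary trees with 13 leaves have 13−1 = 12 internal nodes, so there are C_12 of them. So X = C_12 = 208012.
A full binary tree with L leaves has L−1 internal nodes and is counted by C_{L−1}; L = 12 gives C_11. So Y = C_11 = 58786.
X − Y = 208012 − 58786 = 149226.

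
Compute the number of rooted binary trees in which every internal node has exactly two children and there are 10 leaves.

A full binary tree with L leaves has L−1 internal nodes and is counted by C_{L−1}; L = 10 gives C_9.
C_9 = 4862.

4862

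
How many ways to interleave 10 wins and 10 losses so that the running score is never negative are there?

16796

Ballot sequences with n votes each where one side never trails are Dyck words, counted by C_n; here n = 10.
C_10 = C(20,10)/11 = 184756/11 = 16796.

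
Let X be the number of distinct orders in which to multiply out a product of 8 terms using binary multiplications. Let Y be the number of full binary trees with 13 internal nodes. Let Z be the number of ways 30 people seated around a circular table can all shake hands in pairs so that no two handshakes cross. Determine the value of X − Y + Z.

Bracketing 8 factors into binary products is counted by C_{8−1} = C_7. So X = C_7 = 429.
Full binary trees with n internal nodes are counted by C_n; here n = 13. So Y = C_13 = 742900.
With 30 = 2·15 people, non-crossing handshake pairings are non-crossing perfect matchings on a circle, counted by C_15. So Z = C_15 = 9694845.
X − Y + Z = 429 − 742900 + 9694845 = 8952374.

8952374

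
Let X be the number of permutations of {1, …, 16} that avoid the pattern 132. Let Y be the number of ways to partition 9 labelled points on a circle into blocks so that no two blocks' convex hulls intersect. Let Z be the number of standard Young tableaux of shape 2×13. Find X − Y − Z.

34609908

For any fixed pattern of length 3, the pattern-avoiding permutations of [16] number C_16. So X = C_16 = 35357670.
Non-crossing partitions of an n-element set are counted by C_n; here n = 9. So Y = C_9 = 4862.
By the hook-length formula (or a Dyck-path bijection), SYT of shape 2×13 number C_13. So Z = C_13 = 742900.
X − Y − Z = 35357670 − 4862 − 742900 = 34609908.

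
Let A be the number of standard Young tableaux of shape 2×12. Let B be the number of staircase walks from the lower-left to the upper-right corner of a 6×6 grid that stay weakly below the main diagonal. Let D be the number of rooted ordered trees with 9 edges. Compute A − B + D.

By the hook-length formula (or a Dyck-path bijection), SYT of shape 2×12 number C_12. So A = C_12 = 208012.
Sub-diagonal monotone paths from (0,0) to (6,6) biject with Dyck paths of semilength 6, giving C_6. So B = C_6 = 132.
Rooted ordered trees with n edges are counted by C_n; here n = 9. So D = C_9 = 4862.
A − B + D = 208012 − 132 + 4862 = 212742.

212742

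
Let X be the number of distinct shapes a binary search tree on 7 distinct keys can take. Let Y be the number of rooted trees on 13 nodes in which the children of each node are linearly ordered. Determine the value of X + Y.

There are C_n binary search tree shapes on n keys; with n = 7 that is C_7. So X = C_7 = 429.
A rooted plane tree on 13 nodes has 12 edges, and such trees are counted by C_12. So Y = C_12 = 208012.
X + Y = 429 + 208012 = 208441.

208441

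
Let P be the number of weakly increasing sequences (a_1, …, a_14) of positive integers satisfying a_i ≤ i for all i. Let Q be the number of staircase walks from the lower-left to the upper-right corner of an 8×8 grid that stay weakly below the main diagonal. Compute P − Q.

Weakly increasing sequences with a_i ≤ i biject with Dyck paths of semilength 14, so there are C_14. So P = C_14 = 2674440.
Monotone paths in an n×n grid that stay weakly below the diagonal are counted by C_n; here n = 8. So Q = C_8 = 1430.
P − Q = 2674440 − 1430 = 2673010.

2673010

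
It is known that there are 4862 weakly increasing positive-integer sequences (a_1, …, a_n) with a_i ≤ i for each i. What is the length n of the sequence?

Such sub-staircase sequences of length n are counted by C_n. Since C_9 = 4862, the index is 9.

9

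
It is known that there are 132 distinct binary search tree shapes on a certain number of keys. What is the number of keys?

Binary search tree shapes on n keys are counted by C_n. Since C_6 = 132, the index is 6.

6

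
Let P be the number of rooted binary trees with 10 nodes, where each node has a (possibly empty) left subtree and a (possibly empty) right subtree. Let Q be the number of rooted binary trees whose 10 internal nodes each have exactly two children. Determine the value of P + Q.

Rooted binary trees with 10 nodes (each child slot possibly empty) number C_10. So P = C_10 = 16796.
Full binary trees with n internal nodes are counted by C_n; here n = 10. So Q = C_10 = 16796.
P + Q = 16796 + 16796 = 33592.

33592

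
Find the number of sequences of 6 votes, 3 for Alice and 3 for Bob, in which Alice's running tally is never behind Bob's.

5

Reading a vote for the leader as '(' and for the other as ')' turns such a sequence into a balanced string of 3 pairs, so the count is C_3.
C_3 = C(6,3)/4 = 20/4 = 5.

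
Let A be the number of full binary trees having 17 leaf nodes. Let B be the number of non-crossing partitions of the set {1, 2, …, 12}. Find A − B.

35149658

A full binary tree with L leaves has L−1 internal nodes and is counted by C_{L−1}; L = 17 gives C_16. So A = C_16 = 35357670.
The non-crossing partitions of [12] form a lattice of size C_12. So B = C_12 = 208012.
A − B = 35357670 − 208012 = 35149658.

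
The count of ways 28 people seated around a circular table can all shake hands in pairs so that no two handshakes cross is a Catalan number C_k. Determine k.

14

With 28 = 2·14 people, non-crossing handshake pairings are non-crossing perfect matchings on a circle, counted by C_14.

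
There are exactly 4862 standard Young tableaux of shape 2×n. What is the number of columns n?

9

Standard Young tableaux of shape 2×n are counted by C_n, and C_9 = 4862.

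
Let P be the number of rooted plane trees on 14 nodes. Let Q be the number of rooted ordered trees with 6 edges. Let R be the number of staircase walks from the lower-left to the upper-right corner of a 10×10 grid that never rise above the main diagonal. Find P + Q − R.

726236

A rooted plane tree on 14 nodes has 13 edges, and such trees are counted by C_13. So P = C_13 = 742900.
Rooted ordered trees with n edges are counted by C_n; here n = 6. So Q = C_6 = 132.
Sub-diagonal monotone paths from (0,0) to (10,10) biject with Dyck paths of semilength 10, giving C_10. So R = C_10 = 16796.
P + Q − R = 742900 + 132 − 16796 = 726236.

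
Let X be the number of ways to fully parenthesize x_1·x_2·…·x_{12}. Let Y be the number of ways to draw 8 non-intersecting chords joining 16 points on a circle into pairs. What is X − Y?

Ways to associate a product of 12 factors correspond to binary trees on 12 leaves, so the count is C_11. So X = C_11 = 58786.
Pairing 16 circle points by 8 non-crossing chords gives C_8 matchings. So Y = C_8 = 1430.
X − Y = 58786 − 1430 = 57356.

57356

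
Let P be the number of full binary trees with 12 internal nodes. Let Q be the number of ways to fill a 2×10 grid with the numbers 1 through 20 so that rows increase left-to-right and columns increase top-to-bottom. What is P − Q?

191216

Full binary trees with n internal nodes are counted by C_n; here n = 12. So P = C_12 = 208012.
Standard Young tableaux of shape 2×n are counted by C_n; here n = 10. So Q = C_10 = 16796.
P − Q = 208012 − 16796 = 191216.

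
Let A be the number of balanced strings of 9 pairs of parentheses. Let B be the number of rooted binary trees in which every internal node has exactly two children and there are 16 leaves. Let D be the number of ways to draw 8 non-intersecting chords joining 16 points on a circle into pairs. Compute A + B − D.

9698277

Balanced strings of n pairs of brackets are counted by C_n; here n = 9. So A = C_9 = 4862.
Full binary trees with 16 leaves have 16−1 = 15 internal nodes, so there are C_15 of them. So B = C_15 = 9694845.
Pairing 16 circle points by 8 non-crossing chords gives C_8 matchings. So D = C_8 = 1430.
A + B − D = 4862 + 9694845 − 1430 = 9698277.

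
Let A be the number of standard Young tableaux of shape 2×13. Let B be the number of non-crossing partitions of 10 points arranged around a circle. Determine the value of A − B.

By the hook-length formula (or a Dyck-path bijection), SYT of shape 2×13 number C_13. So A = C_13 = 742900.
Non-crossing partitions of an n-element set are counted by C_n; here n = 10. So B = C_10 = 16796.
A − B = 742900 − 16796 = 726104.

726104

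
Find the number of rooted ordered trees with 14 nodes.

A rooted plane tree on 14 nodes has 13 edges, and such trees are counted by C_13.
C_13 = C(26,13)/14 = 10400600/14 = 742900.

742900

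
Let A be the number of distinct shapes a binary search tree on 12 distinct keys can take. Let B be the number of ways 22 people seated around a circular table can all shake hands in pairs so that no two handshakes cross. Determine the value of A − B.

Rooted binary trees with 12 nodes (each child slot possibly empty) number C_12. So A = C_12 = 208012.
Non-crossing handshake pairings of 2n people are counted by C_n; 22 people gives n = 11. So B = C_11 = 58786.
A − B = 208012 − 58786 = 149226.

149226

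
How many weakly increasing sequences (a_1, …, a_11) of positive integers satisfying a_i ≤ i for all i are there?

58786

Such sub-staircase sequences of length n are counted by C_n; here n = 11.
C_11 = C(22,11)/12 = 705432/12 = 58786.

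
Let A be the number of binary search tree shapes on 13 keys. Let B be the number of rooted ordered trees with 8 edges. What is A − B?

741470

There are C_n binary search tree shapes on n keys; with n = 13 that is C_13. So A = C_13 = 742900.
A rooted plane tree with 8 edges has 9 nodes, and the count is C_8. So B = C_8 = 1430.
A − B = 742900 − 1430 = 741470.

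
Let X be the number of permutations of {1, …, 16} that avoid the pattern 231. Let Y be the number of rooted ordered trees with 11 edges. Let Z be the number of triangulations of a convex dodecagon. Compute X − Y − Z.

35282088

Permutations of [n] avoiding any single length-3 pattern are counted by C_n; here n = 16. So X = C_16 = 35357670.
Rooted ordered trees with n edges are counted by C_n; here n = 11. So Y = C_11 = 58786.
A convex 12-gon is triangulated into 10 triangles, and the number of such triangulations is the Catalan number C_{12−2} = C_10. So Z = C_10 = 16796.
X − Y − Z = 35357670 − 58786 − 16796 = 35282088.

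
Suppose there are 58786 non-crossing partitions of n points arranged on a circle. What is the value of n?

11

Non-crossing partitions of [n] are counted by C_n. The Catalan number equal to 58786 is C_11.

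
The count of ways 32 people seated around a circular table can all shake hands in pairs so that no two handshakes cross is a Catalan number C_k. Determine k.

16

Non-crossing handshake pairings of 2n people are counted by C_n; 32 people gives n = 16.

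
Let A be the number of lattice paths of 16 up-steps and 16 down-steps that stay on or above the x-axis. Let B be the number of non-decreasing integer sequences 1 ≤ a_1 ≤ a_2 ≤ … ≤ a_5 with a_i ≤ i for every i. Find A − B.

Dyck paths of semilength n (length 2n) are counted by C_n; here n = 16. So A = C_16 = 35357670.
Weakly increasing sequences with a_i ≤ i biject with Dyck paths of semilength 5, so there are C_5. So B = C_5 = 42.
A − B = 35357670 − 42 = 35357628.

35357628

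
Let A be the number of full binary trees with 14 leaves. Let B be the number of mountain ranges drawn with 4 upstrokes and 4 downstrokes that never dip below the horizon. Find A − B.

742886

A full binary tree with L leaves has L−1 internal nodes and is counted by C_{L−1}; L = 14 gives C_13. So A = C_13 = 742900.
Dyck paths of semilength n (length 2n) are counted by C_n; here n = 4. So B = C_4 = 14.
A − B = 742900 − 14 = 742886.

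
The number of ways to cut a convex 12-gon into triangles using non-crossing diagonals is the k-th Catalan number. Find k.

10

A convex 12-gon is triangulated into 10 triangles, and the number of such triangulations is the Catalan number C_{12−2} = C_10.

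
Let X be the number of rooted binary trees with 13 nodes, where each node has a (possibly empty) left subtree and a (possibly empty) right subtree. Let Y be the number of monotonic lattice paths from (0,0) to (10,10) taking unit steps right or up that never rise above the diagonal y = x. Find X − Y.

Binary trees (left/right distinguished) on n nodes are counted by C_n; here n = 13. So X = C_13 = 742900.
Sub-diagonal monotone paths from (0,0) to (10,10) biject with Dyck paths of semilength 10, giving C_10. So Y = C_10 = 16796.
X − Y = 742900 − 16796 = 726104.

726104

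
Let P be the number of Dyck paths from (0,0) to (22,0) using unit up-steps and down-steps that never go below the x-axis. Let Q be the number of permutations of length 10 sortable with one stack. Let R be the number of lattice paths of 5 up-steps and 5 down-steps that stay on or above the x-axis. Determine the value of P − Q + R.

42032

Dyck paths of semilength n (length 2n) are counted by C_n; here n = 11. So P = C_11 = 58786.
By Knuth's characterisation, the stack-sortable permutations of length 10 are the 231-avoiders, numbering C_10. So Q = C_10 = 16796.
A Dyck path with 5 up-steps and 5 down-steps has semilength 5, so there are C_5 of them. So R = C_5 = 42.
P − Q + R = 58786 − 16796 + 42 = 42032.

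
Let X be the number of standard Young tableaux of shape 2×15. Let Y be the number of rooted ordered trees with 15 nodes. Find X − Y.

By the hook-length formula (or a Dyck-path bijection), SYT of shape 2×15 number C_15. So X = C_15 = 9694845.
A rooted plane tree on 15 nodes has 14 edges, and such trees are counted by C_14. So Y = C_14 = 2674440.
X − Y = 9694845 − 2674440 = 7020405.

7020405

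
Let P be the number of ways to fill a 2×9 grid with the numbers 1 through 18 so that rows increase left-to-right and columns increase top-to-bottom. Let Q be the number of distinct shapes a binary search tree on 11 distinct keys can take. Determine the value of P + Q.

By the hook-length formula (or a Dyck-path bijection), SYT of shape 2×9 number C_9. So P = C_9 = 4862.
Rooted binary trees with 11 nodes (each child slot possibly empty) number C_11. So Q = C_11 = 58786.
P + Q = 4862 + 58786 = 63648.

63648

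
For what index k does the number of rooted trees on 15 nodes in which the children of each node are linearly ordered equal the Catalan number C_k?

A rooted plane tree on 15 nodes has 14 edges, and such trees are counted by C_14.

14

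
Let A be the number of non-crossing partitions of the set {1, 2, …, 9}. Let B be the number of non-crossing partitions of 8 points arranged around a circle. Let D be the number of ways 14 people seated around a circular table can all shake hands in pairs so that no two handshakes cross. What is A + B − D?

Non-crossing partitions of an n-element set are counted by C_n; here n = 9. So A = C_9 = 4862.
Non-crossing partitions of an n-element set are counted by C_n; here n = 8. So B = C_8 = 1430.
Non-crossing handshake pairings of 2n people are counted by C_n; 14 people gives n = 7. So D = C_7 = 429.
A + B − D = 4862 + 1430 − 429 = 5863.

5863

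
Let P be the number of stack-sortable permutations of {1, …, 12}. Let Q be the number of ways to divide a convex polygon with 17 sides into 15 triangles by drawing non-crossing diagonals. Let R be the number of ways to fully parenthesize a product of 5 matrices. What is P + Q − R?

By Knuth's characterisation, the stack-sortable permutations of length 12 are the 231-avoiders, numbering C_12. So P = C_12 = 208012.
Triangulations of a convex m-gon are counted by C_{m−2}; with m = 17 this is C_15. So Q = C_15 = 9694845.
Parenthesizations of m factors correspond to full binary trees with m leaves, counted by C_{m−1}; m = 5 gives C_4. So R = C_4 = 14.
P + Q − R = 208012 + 9694845 − 14 = 9902843.

9902843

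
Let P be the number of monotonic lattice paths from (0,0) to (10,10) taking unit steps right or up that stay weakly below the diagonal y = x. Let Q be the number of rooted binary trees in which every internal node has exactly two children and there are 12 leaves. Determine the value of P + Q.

75582

Sub-diagonal monotone paths from (0,0) to (10,10) biject with Dyck paths of semilength 10, giving C_10. So P = C_10 = 16796.
Full binary trees with 12 leaves have 12−1 = 11 internal nodes, so there are C_11 of them. So Q = C_11 = 58786.
P + Q = 16796 + 58786 = 75582.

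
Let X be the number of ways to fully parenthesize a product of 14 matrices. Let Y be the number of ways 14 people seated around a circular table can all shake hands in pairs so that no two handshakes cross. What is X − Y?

742471

Parenthesizations of m factors correspond to full binary trees with m leaves, counted by C_{m−1}; m = 14 gives C_13. So X = C_13 = 742900.
Non-crossing handshake pairings of 2n people are counted by C_n; 14 people gives n = 7. So Y = C_7 = 429.
X − Y = 742900 − 429 = 742471.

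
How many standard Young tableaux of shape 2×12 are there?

208012

By the hook-length formula (or a Dyck-path bijection), SYT of shape 2×12 number C_12.
C_12 = C(24,12)/13 = 2704156/13 = 208012.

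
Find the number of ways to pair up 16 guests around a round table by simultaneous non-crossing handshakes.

With 16 = 2·8 people, non-crossing handshake pairings are non-crossing perfect matchings on a circle, counted by C_8.
C_8 = 1430.

1430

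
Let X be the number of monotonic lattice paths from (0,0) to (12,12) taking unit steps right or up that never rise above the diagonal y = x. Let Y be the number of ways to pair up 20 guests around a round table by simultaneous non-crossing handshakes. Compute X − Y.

191216

Monotone paths in an n×n grid that stay weakly below the diagonal are counted by C_n; here n = 12. So X = C_12 = 208012.
Non-crossing handshake pairings of 2n people are counted by C_n; 20 people gives n = 10. So Y = C_10 = 16796.
X − Y = 208012 − 16796 = 191216.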